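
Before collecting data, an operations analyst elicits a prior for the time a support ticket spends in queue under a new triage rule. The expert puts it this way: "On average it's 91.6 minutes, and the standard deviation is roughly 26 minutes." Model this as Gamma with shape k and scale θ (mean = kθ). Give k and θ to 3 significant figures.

For Gamma(k, scale θ): mean = kθ, variance = kθ², so CV = 1/√k.
CV = SD/mean = 26/91.6 = 0.2838, hence k = 1/CV² = 12.4.
Then θ = mean/k = 91.6/12.4 = 7.38.

k ≈ 12.4, θ ≈ 7.38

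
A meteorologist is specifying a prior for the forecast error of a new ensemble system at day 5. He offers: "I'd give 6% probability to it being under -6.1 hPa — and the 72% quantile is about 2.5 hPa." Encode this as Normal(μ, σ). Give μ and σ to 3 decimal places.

μ = 0.155, σ = 4.023

For Normal(μ,σ), the p-quantile is μ + z_p·σ. Here z_{0.06} = -1.555, z_{0.72} = 0.5828.
So -6.1 = μ − 1.555σ and 2.5 = μ + 0.5828σ.
Subtracting: σ = (2.5 − -6.1)/(0.5828 − (-1.555)) = 4.023.
Then μ = -6.1 − (-1.555)·4.023 = 0.155.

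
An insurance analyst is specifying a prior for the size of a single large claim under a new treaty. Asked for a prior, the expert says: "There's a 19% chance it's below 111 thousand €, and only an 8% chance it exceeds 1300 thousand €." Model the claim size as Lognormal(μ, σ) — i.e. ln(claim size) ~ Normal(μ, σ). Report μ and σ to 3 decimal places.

μ ≈ 5.656, σ ≈ 1.078

If T ~ Lognormal(μ,σ) then ln T ~ Normal(μ,σ), so the p-quantile of ln T is μ + z_p·σ.
ln(111) = 4.71 and ln(1300) = 7.17; z_{0.19} = -0.8779, z_{0.92} = 1.405.
σ = (7.17 − 4.71)/(1.405 − (-0.8779)) = 1.078.
μ = 4.71 − (-0.8779)·1.078 = 5.656.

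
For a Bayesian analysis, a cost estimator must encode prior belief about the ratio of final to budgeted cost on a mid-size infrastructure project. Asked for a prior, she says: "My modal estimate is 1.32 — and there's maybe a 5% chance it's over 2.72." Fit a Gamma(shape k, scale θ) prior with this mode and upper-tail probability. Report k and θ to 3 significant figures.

Gamma(k,θ) with k>1 has mode (k−1)θ, so θ = 1.32/(k−1).
Need P(X < 2.72) = 0.95 with θ tied to k this way. Start at k = 2, θ = 1.32: P(X<2.72) ≈ 0.610.
Too low — raise k to concentrate. Iterating converges to k ≈ 6.29.
Then θ = 1.32/(6.29−1) ≈ 0.249.

k ≈ 6.29, θ ≈ 0.249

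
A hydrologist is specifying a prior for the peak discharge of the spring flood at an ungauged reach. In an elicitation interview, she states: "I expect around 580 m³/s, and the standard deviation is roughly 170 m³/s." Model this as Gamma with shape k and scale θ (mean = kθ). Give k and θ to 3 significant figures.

k ≈ 11.6, θ ≈ 49.8

For Gamma(k, scale θ): mean = kθ, variance = kθ², so CV = 1/√k.
CV = SD/mean = 170/580 = 0.2931, hence k = 1/CV² = 11.6.
Then θ = mean/k = 580/11.6 = 49.8.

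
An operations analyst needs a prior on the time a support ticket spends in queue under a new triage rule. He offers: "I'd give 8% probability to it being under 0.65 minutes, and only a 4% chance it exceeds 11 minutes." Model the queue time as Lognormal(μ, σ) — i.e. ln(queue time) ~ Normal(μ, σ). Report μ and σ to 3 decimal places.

If T ~ Lognormal(μ,σ) then ln T ~ Normal(μ,σ), so the p-quantile of ln T is μ + z_p·σ.
ln(0.65) = -0.4308 and ln(11) = 2.398; z_{0.08} = -1.405, z_{0.96} = 1.751.
σ = (2.398 − -0.4308)/(1.751 − (-1.405)) = 0.896.
μ = -0.4308 − (-1.405)·0.896 = 0.829.

μ ≈ 0.829, σ ≈ 0.896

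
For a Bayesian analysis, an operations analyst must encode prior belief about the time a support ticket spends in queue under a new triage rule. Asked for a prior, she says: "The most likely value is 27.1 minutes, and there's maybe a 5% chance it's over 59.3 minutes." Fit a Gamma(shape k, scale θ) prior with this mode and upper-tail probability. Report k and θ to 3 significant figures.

k ≈ 5.49, θ ≈ 6.04

Gamma(k,θ) with k>1 has mode (k−1)θ, so θ = 27.1/(k−1).
Need P(X < 59.3) = 0.95 with θ tied to k this way. Start at k = 2, θ = 27.1: P(X<59.3) ≈ 0.643.
Too low — raise k to concentrate. Iterating converges to k ≈ 5.49.
Then θ = 27.1/(5.49−1) ≈ 6.04.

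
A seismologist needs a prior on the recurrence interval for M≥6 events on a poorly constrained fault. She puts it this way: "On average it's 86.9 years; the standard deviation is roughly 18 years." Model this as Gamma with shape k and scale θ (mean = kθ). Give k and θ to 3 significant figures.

For Gamma(k, scale θ): mean = kθ, variance = kθ², so CV = 1/√k.
CV = SD/mean = 18/86.9 = 0.2071, hence k = 1/CV² = 23.3.
Then θ = mean/k = 86.9/23.3 = 3.73.

k ≈ 23.3, θ ≈ 3.73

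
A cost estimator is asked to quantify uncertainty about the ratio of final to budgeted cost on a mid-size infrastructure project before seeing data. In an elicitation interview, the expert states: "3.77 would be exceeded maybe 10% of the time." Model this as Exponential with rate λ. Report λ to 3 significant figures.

λ ≈ 0.611

P(T > 3.77) = e^(−λ·3.77) = 0.1, so λ = −ln(0.1)/3.77 = 0.611.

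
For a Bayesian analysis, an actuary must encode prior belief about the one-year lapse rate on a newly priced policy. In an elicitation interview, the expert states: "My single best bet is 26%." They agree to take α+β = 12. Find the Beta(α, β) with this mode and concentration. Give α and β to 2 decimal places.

α = 3.60, β = 8.40

For α,β > 1 the Beta mode is (α−1)/(α+β−2). With α+β = 12, the mode is (α−1)/10.
Set (α−1)/10 = 0.26 → α = 1 + 0.26·10 = 3.60.
β = 12 − α = 8.40.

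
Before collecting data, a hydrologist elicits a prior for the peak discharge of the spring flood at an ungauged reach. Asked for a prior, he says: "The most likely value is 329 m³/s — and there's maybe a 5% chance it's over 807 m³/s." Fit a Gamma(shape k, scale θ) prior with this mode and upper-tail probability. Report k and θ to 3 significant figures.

k ≈ 4.38, θ ≈ 97.3

Gamma(k,θ) with k>1 has mode (k−1)θ, so θ = 329/(k−1).
Need P(X < 807) = 0.95 with θ tied to k this way. Start at k = 2, θ = 329: P(X<807) ≈ 0.703.
Too low — raise k to concentrate. Iterating converges to k ≈ 4.38.
Then θ = 329/(4.38−1) ≈ 97.3.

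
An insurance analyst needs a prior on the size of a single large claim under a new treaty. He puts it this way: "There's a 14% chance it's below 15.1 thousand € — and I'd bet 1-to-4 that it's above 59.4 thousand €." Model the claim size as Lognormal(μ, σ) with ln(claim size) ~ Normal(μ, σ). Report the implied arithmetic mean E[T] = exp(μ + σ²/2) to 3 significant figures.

E[T] ≈ 42 thousand €

If T ~ Lognormal(μ,σ) then ln T ~ Normal(μ,σ), so the p-quantile of ln T is μ + z_p·σ.
ln(15.1) = 2.715 and ln(59.4) = 4.084; z_{0.14} = -1.08, z_{0.8} = 0.8416.
σ = (4.084 − 2.715)/(0.8416 − (-1.08)) = 0.713.
μ = 2.715 − (-1.08)·0.713 = 3.485.
E[T] = exp(μ + σ²/2) = exp(3.485 + 0.2539) = 42 thousand €.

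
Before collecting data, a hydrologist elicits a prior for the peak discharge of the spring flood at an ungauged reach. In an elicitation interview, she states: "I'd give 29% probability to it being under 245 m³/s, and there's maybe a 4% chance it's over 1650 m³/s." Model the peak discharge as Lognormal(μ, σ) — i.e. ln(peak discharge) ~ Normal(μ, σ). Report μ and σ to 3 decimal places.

μ ≈ 5.959, σ ≈ 0.828

If T ~ Lognormal(μ,σ) then ln T ~ Normal(μ,σ), so the p-quantile of ln T is μ + z_p·σ.
ln(245) = 5.501 and ln(1650) = 7.409; z_{0.29} = -0.5534, z_{0.96} = 1.751.
σ = (7.409 − 5.501)/(1.751 − (-0.5534)) = 0.828.
μ = 5.501 − (-0.5534)·0.828 = 5.959.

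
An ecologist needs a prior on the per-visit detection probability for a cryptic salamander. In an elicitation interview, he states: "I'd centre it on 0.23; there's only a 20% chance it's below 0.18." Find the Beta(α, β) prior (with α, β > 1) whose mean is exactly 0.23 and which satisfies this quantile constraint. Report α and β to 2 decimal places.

α ≈ 11.91, β ≈ 39.86

With mean 0.23 fixed, write α = 0.23s, β = 0.77s where s = α+β.
Need P(θ < 0.18) = 0.2 under Beta(0.23s, 0.77s). Normal approximation: (q−m)/√(m(1−m)/s) ≈ z_{0.2} = -0.842, so s ≈ 0.23·0.77·(-0.842)²/(0.18−0.23)² = 50.2.
At s = 50.2: P(θ<0.18) ≈ 0.204. Adjusting to match 0.2 gives s ≈ 51.77.
So α = 0.23·51.77 ≈ 11.91, β = 0.77·51.77 ≈ 39.86.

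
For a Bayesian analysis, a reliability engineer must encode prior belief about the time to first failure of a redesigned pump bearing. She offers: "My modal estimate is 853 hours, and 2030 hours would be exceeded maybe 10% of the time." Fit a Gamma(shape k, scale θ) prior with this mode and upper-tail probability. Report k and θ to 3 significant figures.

Gamma(k,θ) with k>1 has mode (k−1)θ, so θ = 853/(k−1).
Need P(X < 2030) = 0.9 with θ tied to k this way. Start at k = 2, θ = 853: P(X<2030) ≈ 0.687.
Too low — raise k to concentrate. Iterating converges to k ≈ 3.56.
Then θ = 853/(3.56−1) ≈ 334.

k ≈ 3.56, θ ≈ 334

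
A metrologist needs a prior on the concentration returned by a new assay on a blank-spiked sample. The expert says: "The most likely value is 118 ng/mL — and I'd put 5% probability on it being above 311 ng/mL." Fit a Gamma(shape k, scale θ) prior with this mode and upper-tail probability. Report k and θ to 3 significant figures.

k ≈ 3.87, θ ≈ 41.1

Gamma(k,θ) with k>1 has mode (k−1)θ, so θ = 118/(k−1).
Need P(X < 311) = 0.95 with θ tied to k this way. Start at k = 2, θ = 118: P(X<311) ≈ 0.739.
Too low — raise k to concentrate. Iterating converges to k ≈ 3.87.
Then θ = 118/(3.87−1) ≈ 41.1.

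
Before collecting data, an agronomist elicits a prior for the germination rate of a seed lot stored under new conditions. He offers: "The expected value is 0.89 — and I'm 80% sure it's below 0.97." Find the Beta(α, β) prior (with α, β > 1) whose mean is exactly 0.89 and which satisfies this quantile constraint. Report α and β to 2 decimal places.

With mean 0.89 fixed, write α = 0.89s, β = 0.11s where s = α+β.
Need P(θ < 0.97) = 0.8 under Beta(0.89s, 0.11s). Normal approximation: (q−m)/√(m(1−m)/s) ≈ z_{0.8} = 0.842, so s ≈ 0.89·0.11·(0.842)²/(0.97−0.89)² = 10.8.
At s = 10.8: P(θ<0.97) ≈ 0.817. Adjusting to match 0.8 gives s ≈ 9.94.
So α = 0.89·9.94 ≈ 8.85, β = 0.11·9.94 ≈ 1.09.

α ≈ 8.85, β ≈ 1.09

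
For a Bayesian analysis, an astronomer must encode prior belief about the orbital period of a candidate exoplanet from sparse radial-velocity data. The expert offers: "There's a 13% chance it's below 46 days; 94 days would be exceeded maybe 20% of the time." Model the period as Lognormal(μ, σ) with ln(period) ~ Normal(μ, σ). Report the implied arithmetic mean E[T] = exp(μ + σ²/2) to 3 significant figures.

E[T] ≈ 74 days

If T ~ Lognormal(μ,σ) then ln T ~ Normal(μ,σ), so the p-quantile of ln T is μ + z_p·σ.
ln(46) = 3.829 and ln(94) = 4.543; z_{0.13} = -1.126, z_{0.8} = 0.8416.
σ = (4.543 − 3.829)/(0.8416 − (-1.126)) = 0.363.
μ = 3.829 − (-1.126)·0.363 = 4.238.
E[T] = exp(μ + σ²/2) = exp(4.238 + 0.0659) = 74 days.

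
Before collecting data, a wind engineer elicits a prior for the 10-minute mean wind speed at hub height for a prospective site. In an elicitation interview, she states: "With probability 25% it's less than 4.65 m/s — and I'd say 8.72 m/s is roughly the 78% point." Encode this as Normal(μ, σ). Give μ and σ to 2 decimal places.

The p-quantile of Normal(μ,σ) is μ + z_p·σ, with z_{0.25} = -0.6745 and z_{0.78} = 0.7722.
Eliminate σ: μ = (z₂·x₁ − z₁·x₂)/(z₂ − z₁) = (0.7722·4.65 − (-0.6745)·8.72)/1.447 = 6.55.
Then σ = (x₂ − x₁)/(z₂ − z₁) = (8.72 − 4.65)/1.447 = 2.81.

μ = 6.55, σ = 2.81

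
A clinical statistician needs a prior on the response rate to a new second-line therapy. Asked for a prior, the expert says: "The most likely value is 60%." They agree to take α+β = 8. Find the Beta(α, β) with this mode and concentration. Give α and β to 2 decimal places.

α = 4.60, β = 3.40

For α,β > 1 the Beta mode is (α−1)/(α+β−2). With α+β = 8, the mode is (α−1)/6.
Set (α−1)/6 = 0.6 → α = 1 + 0.6·6 = 4.60.
β = 8 − α = 3.40.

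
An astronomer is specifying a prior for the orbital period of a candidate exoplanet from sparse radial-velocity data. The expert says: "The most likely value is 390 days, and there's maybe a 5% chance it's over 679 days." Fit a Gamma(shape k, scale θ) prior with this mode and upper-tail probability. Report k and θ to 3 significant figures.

k ≈ 10.1, θ ≈ 43

Gamma(k,θ) with k>1 has mode (k−1)θ, so θ = 390/(k−1).
Need P(X < 679) = 0.95 with θ tied to k this way. Start at k = 2, θ = 390: P(X<679) ≈ 0.519.
Too low — raise k to concentrate. Iterating converges to k ≈ 10.1.
Then θ = 390/(10.1−1) ≈ 43.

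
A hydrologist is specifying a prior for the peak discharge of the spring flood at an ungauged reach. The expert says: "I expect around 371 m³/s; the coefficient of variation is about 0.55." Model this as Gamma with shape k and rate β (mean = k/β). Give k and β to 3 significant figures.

For Gamma(k, rate β): mean = k/β, variance = k/β², so CV = 1/√k.
CV = 0.55, hence k = 1/CV² = 3.31.
Then β = k/mean = 3.31/371 = 0.00891.

k ≈ 3.31, β ≈ 0.00891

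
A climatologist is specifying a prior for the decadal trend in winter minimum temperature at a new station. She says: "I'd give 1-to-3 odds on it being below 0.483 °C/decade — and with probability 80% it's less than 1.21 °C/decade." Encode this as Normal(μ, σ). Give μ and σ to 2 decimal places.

For Normal(μ,σ), the p-quantile is μ + z_p·σ. Here z_{0.25} = -0.6745, z_{0.8} = 0.8416.
So 0.483 = μ − 0.6745σ and 1.21 = μ + 0.8416σ.
Subtracting: σ = (1.21 − 0.483)/(0.8416 − (-0.6745)) = 0.48.
Then μ = 0.483 − (-0.6745)·0.48 = 0.81.

μ = 0.81, σ = 0.48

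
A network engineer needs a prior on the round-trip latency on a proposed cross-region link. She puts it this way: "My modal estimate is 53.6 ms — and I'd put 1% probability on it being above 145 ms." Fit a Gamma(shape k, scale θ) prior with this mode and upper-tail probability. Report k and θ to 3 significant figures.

k ≈ 5.66, θ ≈ 11.5

Gamma(k,θ) with k>1 has mode (k−1)θ, so θ = 53.6/(k−1).
Need P(X < 145) = 0.99 with θ tied to k this way. Start at k = 2, θ = 53.6: P(X<145) ≈ 0.752.
Too low — raise k to concentrate. Iterating converges to k ≈ 5.66.
Then θ = 53.6/(5.66−1) ≈ 11.5.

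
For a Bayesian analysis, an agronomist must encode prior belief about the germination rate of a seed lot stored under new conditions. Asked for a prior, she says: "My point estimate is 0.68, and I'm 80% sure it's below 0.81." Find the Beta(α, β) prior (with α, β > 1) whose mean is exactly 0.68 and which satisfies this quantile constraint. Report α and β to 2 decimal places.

With mean 0.68 fixed, write α = 0.68s, β = 0.32s where s = α+β.
Need P(θ < 0.81) = 0.8 under Beta(0.68s, 0.32s). Normal approximation: (q−m)/√(m(1−m)/s) ≈ z_{0.8} = 0.842, so s ≈ 0.68·0.32·(0.842)²/(0.81−0.68)² = 9.1.
At s = 9.1: P(θ<0.81) ≈ 0.794. Adjusting to match 0.8 gives s ≈ 9.47.
So α = 0.68·9.47 ≈ 6.44, β = 0.32·9.47 ≈ 3.03.

α ≈ 6.44, β ≈ 3.03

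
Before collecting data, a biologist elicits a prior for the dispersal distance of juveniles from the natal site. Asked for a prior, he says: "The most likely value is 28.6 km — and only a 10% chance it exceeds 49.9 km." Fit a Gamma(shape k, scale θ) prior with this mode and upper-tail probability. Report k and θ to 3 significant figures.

Gamma(k,θ) with k>1 has mode (k−1)θ, so θ = 28.6/(k−1).
Need P(X < 49.9) = 0.9 with θ tied to k this way. Start at k = 2, θ = 28.6: P(X<49.9) ≈ 0.521.
Too low — raise k to concentrate. Iterating converges to k ≈ 7.13.
Then θ = 28.6/(7.13−1) ≈ 4.67.

k ≈ 7.13, θ ≈ 4.67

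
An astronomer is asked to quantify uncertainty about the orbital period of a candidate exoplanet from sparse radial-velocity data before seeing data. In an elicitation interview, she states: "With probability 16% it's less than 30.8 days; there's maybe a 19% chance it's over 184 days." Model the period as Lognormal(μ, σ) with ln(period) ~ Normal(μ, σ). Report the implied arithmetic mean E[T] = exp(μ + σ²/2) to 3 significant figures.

E[T] ≈ 126 days

If T ~ Lognormal(μ,σ) then ln T ~ Normal(μ,σ), so the p-quantile of ln T is μ + z_p·σ.
ln(30.8) = 3.428 and ln(184) = 5.215; z_{0.16} = -0.9945, z_{0.81} = 0.8779.
σ = (5.215 − 3.428)/(0.8779 − (-0.9945)) = 0.955.
μ = 3.428 − (-0.9945)·0.955 = 4.377.
E[T] = exp(μ + σ²/2) = exp(4.377 + 0.4557) = 126 days.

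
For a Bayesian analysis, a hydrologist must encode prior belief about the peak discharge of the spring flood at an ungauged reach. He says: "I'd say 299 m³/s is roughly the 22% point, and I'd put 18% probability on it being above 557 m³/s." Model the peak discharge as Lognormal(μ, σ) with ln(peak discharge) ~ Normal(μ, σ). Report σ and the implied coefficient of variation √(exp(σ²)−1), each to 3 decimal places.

σ ≈ 0.369, CV ≈ 0.382

If T ~ Lognormal(μ,σ) then ln T ~ Normal(μ,σ), so the p-quantile of ln T is μ + z_p·σ.
ln(299) = 5.7 and ln(557) = 6.323; z_{0.22} = -0.7722, z_{0.82} = 0.9154.
σ = (6.323 − 5.7)/(0.9154 − (-0.7722)) = 0.369.
μ = 5.7 − (-0.7722)·0.369 = 5.985.
CV = √(exp(σ²)−1) = √(exp(0.1359)−1) = 0.382.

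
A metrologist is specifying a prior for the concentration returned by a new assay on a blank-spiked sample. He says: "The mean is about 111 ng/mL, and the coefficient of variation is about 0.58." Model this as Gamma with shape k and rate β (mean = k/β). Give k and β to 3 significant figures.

k ≈ 2.97, β ≈ 0.0268

For Gamma(k, rate β): mean = k/β, variance = k/β², so CV = 1/√k.
CV = 0.58, hence k = 1/CV² = 2.97.
Then β = k/mean = 2.97/111 = 0.0268.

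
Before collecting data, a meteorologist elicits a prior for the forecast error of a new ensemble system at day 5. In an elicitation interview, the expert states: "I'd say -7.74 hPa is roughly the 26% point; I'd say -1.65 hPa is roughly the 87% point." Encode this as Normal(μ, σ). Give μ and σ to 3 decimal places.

μ = -5.526, σ = 3.441

The p-quantile of Normal(μ,σ) is μ + z_p·σ, with z_{0.26} = -0.6433 and z_{0.87} = 1.126.
Eliminate σ: μ = (z₂·x₁ − z₁·x₂)/(z₂ − z₁) = (1.126·-7.74 − (-0.6433)·-1.65)/1.77 = -5.526.
Then σ = (x₂ − x₁)/(z₂ − z₁) = (-1.65 − -7.74)/1.77 = 3.441.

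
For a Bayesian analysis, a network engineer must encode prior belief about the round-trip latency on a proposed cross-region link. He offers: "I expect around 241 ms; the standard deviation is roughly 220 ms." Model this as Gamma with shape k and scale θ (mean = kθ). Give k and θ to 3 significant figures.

For Gamma(k, scale θ): mean = kθ, variance = kθ², so CV = 1/√k.
CV = SD/mean = 220/241 = 0.9129, hence k = 1/CV² = 1.2.
Then θ = mean/k = 241/1.2 = 201.

k ≈ 1.2, θ ≈ 201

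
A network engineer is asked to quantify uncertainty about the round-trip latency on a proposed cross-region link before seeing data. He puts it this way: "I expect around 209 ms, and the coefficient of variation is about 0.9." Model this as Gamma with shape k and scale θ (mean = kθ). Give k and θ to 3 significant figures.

k ≈ 1.23, θ ≈ 169

For Gamma(k, scale θ): mean = kθ, variance = kθ², so CV = 1/√k.
CV = 0.9, hence k = 1/CV² = 1.23.
Then θ = mean/k = 209/1.23 = 169.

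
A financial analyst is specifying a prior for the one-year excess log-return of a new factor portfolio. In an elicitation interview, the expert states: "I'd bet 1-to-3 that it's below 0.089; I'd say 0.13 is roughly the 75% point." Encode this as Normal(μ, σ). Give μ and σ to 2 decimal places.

μ = 0.11, σ = 0.03

For Normal(μ,σ), the p-quantile is μ + z_p·σ. Here z_{0.25} = -0.6745, z_{0.75} = 0.6745.
So 0.089 = μ − 0.6745σ and 0.13 = μ + 0.6745σ.
Subtracting: σ = (0.13 − 0.089)/(0.6745 − (-0.6745)) = 0.03.
Then μ = 0.089 − (-0.6745)·0.03 = 0.11.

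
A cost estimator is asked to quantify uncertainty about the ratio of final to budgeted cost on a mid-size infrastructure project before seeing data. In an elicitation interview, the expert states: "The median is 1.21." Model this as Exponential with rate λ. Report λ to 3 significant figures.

λ ≈ 0.573

Exponential median = ln 2 / λ, so λ = ln 2 / 1.21 = 0.573.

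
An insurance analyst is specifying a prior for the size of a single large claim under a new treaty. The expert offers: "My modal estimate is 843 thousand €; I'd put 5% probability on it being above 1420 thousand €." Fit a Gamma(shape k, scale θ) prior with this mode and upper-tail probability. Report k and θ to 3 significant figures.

k ≈ 11.3, θ ≈ 82.1

Gamma(k,θ) with k>1 has mode (k−1)θ, so θ = 843/(k−1).
Need P(X < 1420) = 0.95 with θ tied to k this way. Start at k = 2, θ = 843: P(X<1420) ≈ 0.502.
Too low — raise k to concentrate. Iterating converges to k ≈ 11.3.
Then θ = 843/(11.3−1) ≈ 82.1.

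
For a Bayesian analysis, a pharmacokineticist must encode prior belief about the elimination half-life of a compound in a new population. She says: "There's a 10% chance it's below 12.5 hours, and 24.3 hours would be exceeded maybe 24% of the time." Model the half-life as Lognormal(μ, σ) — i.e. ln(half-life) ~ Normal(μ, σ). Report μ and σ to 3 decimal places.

If T ~ Lognormal(μ,σ) then ln T ~ Normal(μ,σ), so the p-quantile of ln T is μ + z_p·σ.
ln(12.5) = 2.526 and ln(24.3) = 3.19; z_{0.1} = -1.282, z_{0.76} = 0.7063.
σ = (3.19 − 2.526)/(0.7063 − (-1.282)) = 0.334.
μ = 2.526 − (-1.282)·0.334 = 2.954.

μ ≈ 2.954, σ ≈ 0.334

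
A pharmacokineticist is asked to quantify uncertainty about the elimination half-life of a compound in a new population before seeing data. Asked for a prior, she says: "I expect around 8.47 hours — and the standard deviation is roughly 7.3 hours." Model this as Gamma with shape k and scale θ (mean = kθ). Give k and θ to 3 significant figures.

For Gamma(k, scale θ): mean = kθ, variance = kθ², so CV = 1/√k.
CV = SD/mean = 7.3/8.47 = 0.8619, hence k = 1/CV² = 1.35.
Then θ = mean/k = 8.47/1.35 = 6.29.

k ≈ 1.35, θ ≈ 6.29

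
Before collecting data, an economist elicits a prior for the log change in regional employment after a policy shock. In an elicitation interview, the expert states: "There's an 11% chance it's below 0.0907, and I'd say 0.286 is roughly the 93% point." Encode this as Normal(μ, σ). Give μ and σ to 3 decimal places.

The p-quantile of Normal(μ,σ) is μ + z_p·σ, with z_{0.11} = -1.227 and z_{0.93} = 1.476.
Eliminate σ: μ = (z₂·x₁ − z₁·x₂)/(z₂ − z₁) = (1.476·0.0907 − (-1.227)·0.286)/2.702 = 0.179.
Then σ = (x₂ − x₁)/(z₂ − z₁) = (0.286 − 0.0907)/2.702 = 0.072.

μ = 0.179, σ = 0.072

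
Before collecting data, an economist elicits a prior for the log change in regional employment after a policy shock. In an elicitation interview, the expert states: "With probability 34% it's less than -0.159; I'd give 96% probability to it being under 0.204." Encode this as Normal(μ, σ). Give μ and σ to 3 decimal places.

μ = -0.090, σ = 0.168

For Normal(μ,σ), the p-quantile is μ + z_p·σ. Here z_{0.34} = -0.4125, z_{0.96} = 1.751.
So -0.159 = μ − 0.4125σ and 0.204 = μ + 1.751σ.
Subtracting: σ = (0.204 − -0.159)/(1.751 − (-0.4125)) = 0.168.
Then μ = -0.159 − (-0.4125)·0.168 = -0.090.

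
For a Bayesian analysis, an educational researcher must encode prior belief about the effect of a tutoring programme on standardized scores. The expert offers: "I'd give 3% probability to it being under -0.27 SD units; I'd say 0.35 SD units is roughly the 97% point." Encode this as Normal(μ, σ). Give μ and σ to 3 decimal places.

For Normal(μ,σ), the p-quantile is μ + z_p·σ. Here z_{0.03} = -1.881, z_{0.97} = 1.881.
So -0.27 = μ − 1.881σ and 0.35 = μ + 1.881σ.
Subtracting: σ = (0.35 − -0.27)/(1.881 − (-1.881)) = 0.165.
Then μ = -0.27 − (-1.881)·0.165 = 0.040.

μ = 0.040, σ = 0.165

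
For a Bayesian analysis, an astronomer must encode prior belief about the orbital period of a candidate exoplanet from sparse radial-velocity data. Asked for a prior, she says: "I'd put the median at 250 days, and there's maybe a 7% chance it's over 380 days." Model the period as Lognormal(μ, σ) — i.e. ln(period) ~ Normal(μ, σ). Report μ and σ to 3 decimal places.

If T ~ Lognormal(μ,σ) then ln T ~ Normal(μ,σ), so the p-quantile of ln T is μ + z_p·σ.
ln(250) = 5.521 and ln(380) = 5.94; z_{0.5} = 0, z_{0.93} = 1.476.
σ = (5.94 − 5.521)/(1.476 − (0)) = 0.284.
μ = 5.521 − (0)·0.284 = 5.521.

μ ≈ 5.521, σ ≈ 0.284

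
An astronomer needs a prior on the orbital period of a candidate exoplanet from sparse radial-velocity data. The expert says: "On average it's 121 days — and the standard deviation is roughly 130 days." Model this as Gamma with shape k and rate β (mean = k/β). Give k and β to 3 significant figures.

For Gamma(k, rate β): mean = k/β, variance = k/β², so CV = 1/√k.
CV = SD/mean = 130/121 = 1.074, hence k = 1/CV² = 0.866.
Then β = k/mean = 0.866/121 = 0.00716.

k ≈ 0.866, β ≈ 0.00716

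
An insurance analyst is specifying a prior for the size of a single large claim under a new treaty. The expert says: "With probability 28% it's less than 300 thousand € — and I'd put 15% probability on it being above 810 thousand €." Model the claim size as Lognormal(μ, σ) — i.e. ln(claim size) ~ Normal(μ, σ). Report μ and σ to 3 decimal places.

μ ≈ 6.061, σ ≈ 0.613

If T ~ Lognormal(μ,σ) then ln T ~ Normal(μ,σ), so the p-quantile of ln T is μ + z_p·σ.
ln(300) = 5.704 and ln(810) = 6.697; z_{0.28} = -0.5828, z_{0.85} = 1.036.
σ = (6.697 − 5.704)/(1.036 − (-0.5828)) = 0.613.
μ = 5.704 − (-0.5828)·0.613 = 6.061.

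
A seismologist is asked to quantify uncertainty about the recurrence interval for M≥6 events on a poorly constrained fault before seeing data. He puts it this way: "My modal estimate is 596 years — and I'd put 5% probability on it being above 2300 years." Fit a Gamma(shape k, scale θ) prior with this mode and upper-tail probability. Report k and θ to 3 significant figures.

k ≈ 2.39, θ ≈ 429

Gamma(k,θ) with k>1 has mode (k−1)θ, so θ = 596/(k−1).
Need P(X < 2300) = 0.95 with θ tied to k this way. Start at k = 2, θ = 596: P(X<2300) ≈ 0.898.
Too low — raise k to concentrate. Iterating converges to k ≈ 2.39.
Then θ = 596/(2.39−1) ≈ 429.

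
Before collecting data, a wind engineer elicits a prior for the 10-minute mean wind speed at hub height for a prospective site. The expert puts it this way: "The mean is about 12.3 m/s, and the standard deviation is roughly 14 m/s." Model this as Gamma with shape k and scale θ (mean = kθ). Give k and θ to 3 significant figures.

k ≈ 0.772, θ ≈ 15.9

For Gamma(k, scale θ): mean = kθ, variance = kθ², so CV = 1/√k.
CV = SD/mean = 14/12.3 = 1.138, hence k = 1/CV² = 0.772.
Then θ = mean/k = 12.3/0.772 = 15.9.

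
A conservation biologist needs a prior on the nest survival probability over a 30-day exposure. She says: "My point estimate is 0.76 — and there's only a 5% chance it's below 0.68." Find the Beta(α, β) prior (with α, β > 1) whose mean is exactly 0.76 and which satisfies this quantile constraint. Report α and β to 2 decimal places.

With mean 0.76 fixed, write α = 0.76s, β = 0.24s where s = α+β.
Need P(θ < 0.68) = 0.05 under Beta(0.76s, 0.24s). Normal approximation: (q−m)/√(m(1−m)/s) ≈ z_{0.05} = -1.64, so s ≈ 0.76·0.24·(-1.64)²/(0.68−0.76)² = 77.1.
At s = 77.1: P(θ<0.68) ≈ 0.056. Adjusting to match 0.05 gives s ≈ 83.26.
So α = 0.76·83.26 ≈ 63.28, β = 0.24·83.26 ≈ 19.98.

α ≈ 63.28, β ≈ 19.98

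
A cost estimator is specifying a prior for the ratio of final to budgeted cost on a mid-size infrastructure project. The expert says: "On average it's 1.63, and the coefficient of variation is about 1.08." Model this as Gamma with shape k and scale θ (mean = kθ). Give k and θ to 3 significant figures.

For Gamma(k, scale θ): mean = kθ, variance = kθ², so CV = 1/√k.
CV = 1.08, hence k = 1/CV² = 0.857.
Then θ = mean/k = 1.63/0.857 = 1.9.

k ≈ 0.857, θ ≈ 1.9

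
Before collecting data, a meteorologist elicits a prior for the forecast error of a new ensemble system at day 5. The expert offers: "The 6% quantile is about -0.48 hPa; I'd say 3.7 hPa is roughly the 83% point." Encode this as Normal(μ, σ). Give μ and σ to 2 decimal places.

μ = 2.11, σ = 1.67

The p-quantile of Normal(μ,σ) is μ + z_p·σ, with z_{0.06} = -1.555 and z_{0.83} = 0.9542.
Eliminate σ: μ = (z₂·x₁ − z₁·x₂)/(z₂ − z₁) = (0.9542·-0.48 − (-1.555)·3.7)/2.509 = 2.11.
Then σ = (x₂ − x₁)/(z₂ − z₁) = (3.7 − -0.48)/2.509 = 1.67.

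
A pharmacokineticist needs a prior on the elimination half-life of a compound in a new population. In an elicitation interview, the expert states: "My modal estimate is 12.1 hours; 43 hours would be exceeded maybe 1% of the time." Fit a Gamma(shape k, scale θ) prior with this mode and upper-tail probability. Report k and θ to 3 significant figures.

k ≈ 3.68, θ ≈ 4.51

Gamma(k,θ) with k>1 has mode (k−1)θ, so θ = 12.1/(k−1).
Need P(X < 43) = 0.99 with θ tied to k this way. Start at k = 2, θ = 12.1: P(X<43) ≈ 0.870.
Too low — raise k to concentrate. Iterating converges to k ≈ 3.68.
Then θ = 12.1/(3.68−1) ≈ 4.51.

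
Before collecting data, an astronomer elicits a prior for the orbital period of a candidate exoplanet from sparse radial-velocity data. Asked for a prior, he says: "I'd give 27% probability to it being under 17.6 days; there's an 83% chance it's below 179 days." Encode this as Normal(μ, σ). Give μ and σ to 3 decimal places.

For Normal(μ,σ), the p-quantile is μ + z_p·σ. Here z_{0.27} = -0.6128, z_{0.83} = 0.9542.
So 17.6 = μ − 0.6128σ and 179 = μ + 0.9542σ.
Subtracting: σ = (179 − 17.6)/(0.9542 − (-0.6128)) = 103.001.
Then μ = 17.6 − (-0.6128)·103.001 = 80.720.

μ = 80.720, σ = 103.001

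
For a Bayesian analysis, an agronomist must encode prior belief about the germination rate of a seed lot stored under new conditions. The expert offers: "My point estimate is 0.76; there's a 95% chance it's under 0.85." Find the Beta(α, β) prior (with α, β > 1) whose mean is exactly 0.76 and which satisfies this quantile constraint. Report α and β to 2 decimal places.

With mean 0.76 fixed, write α = 0.76s, β = 0.24s where s = α+β.
Need P(θ < 0.85) = 0.95 under Beta(0.76s, 0.24s). Normal approximation: (q−m)/√(m(1−m)/s) ≈ z_{0.95} = 1.64, so s ≈ 0.76·0.24·(1.64)²/(0.85−0.76)² = 60.9.
At s = 60.9: P(θ<0.85) ≈ 0.962. Adjusting to match 0.95 gives s ≈ 52.71.
So α = 0.76·52.71 ≈ 40.06, β = 0.24·52.71 ≈ 12.65.

α ≈ 40.06, β ≈ 12.65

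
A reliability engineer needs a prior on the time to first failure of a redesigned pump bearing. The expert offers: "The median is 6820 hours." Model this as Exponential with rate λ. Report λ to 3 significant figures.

λ ≈ 0.000102

Exponential median = ln 2 / λ, so λ = ln 2 / 6820.0 = 0.000102.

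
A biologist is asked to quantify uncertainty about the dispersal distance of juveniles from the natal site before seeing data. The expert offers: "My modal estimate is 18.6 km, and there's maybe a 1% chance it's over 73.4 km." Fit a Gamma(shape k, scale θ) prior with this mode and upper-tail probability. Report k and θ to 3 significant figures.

k ≈ 3.23, θ ≈ 8.35

Gamma(k,θ) with k>1 has mode (k−1)θ, so θ = 18.6/(k−1).
Need P(X < 73.4) = 0.99 with θ tied to k this way. Start at k = 2, θ = 18.6: P(X<73.4) ≈ 0.904.
Too low — raise k to concentrate. Iterating converges to k ≈ 3.23.
Then θ = 18.6/(3.23−1) ≈ 8.35.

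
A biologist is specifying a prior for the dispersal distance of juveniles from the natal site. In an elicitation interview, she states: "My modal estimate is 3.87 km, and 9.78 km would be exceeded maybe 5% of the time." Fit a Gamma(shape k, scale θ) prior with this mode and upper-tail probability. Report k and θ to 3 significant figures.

Gamma(k,θ) with k>1 has mode (k−1)θ, so θ = 3.87/(k−1).
Need P(X < 9.78) = 0.95 with θ tied to k this way. Start at k = 2, θ = 3.87: P(X<9.78) ≈ 0.718.
Too low — raise k to concentrate. Iterating converges to k ≈ 4.16.
Then θ = 3.87/(4.16−1) ≈ 1.23.

k ≈ 4.16, θ ≈ 1.23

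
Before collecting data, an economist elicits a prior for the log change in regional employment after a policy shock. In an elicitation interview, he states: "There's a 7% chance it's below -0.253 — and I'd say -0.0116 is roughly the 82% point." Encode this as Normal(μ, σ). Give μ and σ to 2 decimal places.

For Normal(μ,σ), the p-quantile is μ + z_p·σ. Here z_{0.07} = -1.476, z_{0.82} = 0.9154.
So -0.253 = μ − 1.476σ and -0.0116 = μ + 0.9154σ.
Subtracting: σ = (-0.0116 − -0.253)/(0.9154 − (-1.476)) = 0.10.
Then μ = -0.253 − (-1.476)·0.10 = -0.10.

μ = -0.10, σ = 0.10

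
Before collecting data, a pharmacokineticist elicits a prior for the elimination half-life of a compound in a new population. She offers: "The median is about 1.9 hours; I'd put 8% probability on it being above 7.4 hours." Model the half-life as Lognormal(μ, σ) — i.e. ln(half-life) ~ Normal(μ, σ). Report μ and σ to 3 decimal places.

μ ≈ 0.642, σ ≈ 0.968

If T ~ Lognormal(μ,σ) then ln T ~ Normal(μ,σ), so the p-quantile of ln T is μ + z_p·σ.
ln(1.9) = 0.6419 and ln(7.4) = 2.001; z_{0.5} = 0, z_{0.92} = 1.405.
σ = (2.001 − 0.6419)/(1.405 − (0)) = 0.968.
μ = 0.6419 − (0)·0.968 = 0.642.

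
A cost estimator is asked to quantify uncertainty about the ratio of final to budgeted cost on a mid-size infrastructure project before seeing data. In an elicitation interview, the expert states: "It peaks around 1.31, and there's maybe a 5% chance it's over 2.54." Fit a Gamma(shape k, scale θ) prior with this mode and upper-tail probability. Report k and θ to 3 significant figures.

Gamma(k,θ) with k>1 has mode (k−1)θ, so θ = 1.31/(k−1).
Need P(X < 2.54) = 0.95 with θ tied to k this way. Start at k = 2, θ = 1.31: P(X<2.54) ≈ 0.577.
Too low — raise k to concentrate. Iterating converges to k ≈ 7.33.
Then θ = 1.31/(7.33−1) ≈ 0.207.

k ≈ 7.33, θ ≈ 0.207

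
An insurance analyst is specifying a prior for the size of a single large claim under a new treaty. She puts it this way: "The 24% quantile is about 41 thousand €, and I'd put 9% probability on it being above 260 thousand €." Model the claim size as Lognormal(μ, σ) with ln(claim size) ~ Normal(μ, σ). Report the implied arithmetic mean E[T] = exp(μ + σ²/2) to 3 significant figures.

E[T] ≈ 117 thousand €

If T ~ Lognormal(μ,σ) then ln T ~ Normal(μ,σ), so the p-quantile of ln T is μ + z_p·σ.
ln(41) = 3.714 and ln(260) = 5.561; z_{0.24} = -0.7063, z_{0.91} = 1.341.
σ = (5.561 − 3.714)/(1.341 − (-0.7063)) = 0.902.
μ = 3.714 − (-0.7063)·0.902 = 4.351.
E[T] = exp(μ + σ²/2) = exp(4.351 + 0.4071) = 117 thousand €.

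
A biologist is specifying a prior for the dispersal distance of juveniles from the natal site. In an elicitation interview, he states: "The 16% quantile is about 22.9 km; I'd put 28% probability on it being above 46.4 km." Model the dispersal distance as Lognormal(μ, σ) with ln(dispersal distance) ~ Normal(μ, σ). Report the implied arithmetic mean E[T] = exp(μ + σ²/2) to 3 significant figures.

If T ~ Lognormal(μ,σ) then ln T ~ Normal(μ,σ), so the p-quantile of ln T is μ + z_p·σ.
ln(22.9) = 3.131 and ln(46.4) = 3.837; z_{0.16} = -0.9945, z_{0.72} = 0.5828.
σ = (3.837 − 3.131)/(0.5828 − (-0.9945)) = 0.448.
μ = 3.131 − (-0.9945)·0.448 = 3.576.
E[T] = exp(μ + σ²/2) = exp(3.576 + 0.1002) = 39.5 km.

E[T] ≈ 39.5 km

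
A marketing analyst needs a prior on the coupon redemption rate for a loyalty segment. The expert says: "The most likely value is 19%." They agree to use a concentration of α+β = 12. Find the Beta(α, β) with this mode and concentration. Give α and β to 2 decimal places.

For α,β > 1 the Beta mode is (α−1)/(α+β−2). With α+β = 12, the mode is (α−1)/10.
Set (α−1)/10 = 0.19 → α = 1 + 0.19·10 = 2.90.
β = 12 − α = 9.10.

α = 2.90, β = 9.10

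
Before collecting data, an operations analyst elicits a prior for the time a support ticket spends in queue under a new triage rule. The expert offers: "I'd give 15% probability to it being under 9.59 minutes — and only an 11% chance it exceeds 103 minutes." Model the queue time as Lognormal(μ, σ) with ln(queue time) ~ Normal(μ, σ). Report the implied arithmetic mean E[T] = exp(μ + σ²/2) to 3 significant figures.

E[T] ≈ 49.3 minutes

If T ~ Lognormal(μ,σ) then ln T ~ Normal(μ,σ), so the p-quantile of ln T is μ + z_p·σ.
ln(9.59) = 2.261 and ln(103) = 4.635; z_{0.15} = -1.036, z_{0.89} = 1.227.
σ = (4.635 − 2.261)/(1.227 − (-1.036)) = 1.049.
μ = 2.261 − (-1.036)·1.049 = 3.348.
E[T] = exp(μ + σ²/2) = exp(3.348 + 0.5503) = 49.3 minutes.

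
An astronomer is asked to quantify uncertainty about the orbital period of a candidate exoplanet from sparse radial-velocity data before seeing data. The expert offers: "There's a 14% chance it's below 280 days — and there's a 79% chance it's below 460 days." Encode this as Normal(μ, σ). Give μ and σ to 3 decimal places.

μ = 383.065, σ = 95.403

For Normal(μ,σ), the p-quantile is μ + z_p·σ. Here z_{0.14} = -1.08, z_{0.79} = 0.8064.
So 280 = μ − 1.08σ and 460 = μ + 0.8064σ.
Subtracting: σ = (460 − 280)/(0.8064 − (-1.08)) = 95.403.
Then μ = 280 − (-1.08)·95.403 = 383.065.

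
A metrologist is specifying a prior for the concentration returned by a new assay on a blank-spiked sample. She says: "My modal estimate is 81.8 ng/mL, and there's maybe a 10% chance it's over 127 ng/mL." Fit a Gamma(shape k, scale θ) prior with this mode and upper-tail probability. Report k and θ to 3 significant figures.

k ≈ 10.7, θ ≈ 8.46

Gamma(k,θ) with k>1 has mode (k−1)θ, so θ = 81.8/(k−1).
Need P(X < 127) = 0.9 with θ tied to k this way. Start at k = 2, θ = 81.8: P(X<127) ≈ 0.460.
Too low — raise k to concentrate. Iterating converges to k ≈ 10.7.
Then θ = 81.8/(10.7−1) ≈ 8.46.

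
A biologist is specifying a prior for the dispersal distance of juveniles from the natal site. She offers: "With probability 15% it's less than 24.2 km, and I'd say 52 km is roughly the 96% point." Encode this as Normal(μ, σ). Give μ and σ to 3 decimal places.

μ = 34.538, σ = 9.974

For Normal(μ,σ), the p-quantile is μ + z_p·σ. Here z_{0.15} = -1.036, z_{0.96} = 1.751.
So 24.2 = μ − 1.036σ and 52 = μ + 1.751σ.
Subtracting: σ = (52 − 24.2)/(1.751 − (-1.036)) = 9.974.
Then μ = 24.2 − (-1.036)·9.974 = 34.538.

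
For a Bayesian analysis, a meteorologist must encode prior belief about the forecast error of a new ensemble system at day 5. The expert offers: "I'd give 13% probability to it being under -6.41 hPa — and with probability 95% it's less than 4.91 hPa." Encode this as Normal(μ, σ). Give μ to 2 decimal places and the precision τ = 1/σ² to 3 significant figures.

The p-quantile of Normal(μ,σ) is μ + z_p·σ, with z_{0.13} = -1.126 and z_{0.95} = 1.645.
Eliminate σ: μ = (z₂·x₁ − z₁·x₂)/(z₂ − z₁) = (1.645·-6.41 − (-1.126)·4.91)/2.771 = -1.81.
Then σ = (x₂ − x₁)/(z₂ − z₁) = (4.91 − -6.41)/2.771 = 4.08.
Precision τ = 1/σ² = 1/4.085² = 0.0599.

μ = -1.81, τ = 0.0599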